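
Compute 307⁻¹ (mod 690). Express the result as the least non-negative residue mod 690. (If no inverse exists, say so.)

463

Run Euclid on (690, 307):
690 = 2·307 + 76
307 = 4·76 + 3
76 = 25·3 + 1
3 = 3·1 + 0
The gcd is 1. Working backward:
1 = 76 − 25·3
1 = −25·307 + 101·76
1 = 101·690 − 227·307
Thus 307·(-227) ≡ 1 (mod 690); reducing, -227 mod 690 = 463.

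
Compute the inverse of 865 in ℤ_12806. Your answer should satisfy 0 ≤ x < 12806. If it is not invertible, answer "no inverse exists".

5759

Run Euclid on (12806, 865):
12806 = 14·865 + 696
865 = 1·696 + 169
696 = 4·169 + 20
169 = 8·20 + 9
20 = 2·9 + 2
9 = 4·2 + 1
2 = 2·1 + 0
The gcd is 1. Working backward:
1 = 9 − 4·2
1 = −4·20 + 9·9
1 = 9·169 − 76·20
1 = −76·696 + 313·169
1 = 313·865 − 389·696
1 = −389·12806 + 5759·865
So 865·5759 ≡ 1 (mod 12806).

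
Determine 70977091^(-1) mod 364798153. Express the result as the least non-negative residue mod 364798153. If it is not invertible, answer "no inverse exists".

274325418

gcd(364798153, 70977091) by repeated division:
364798153 = 5·70977091 + 9912698
70977091 = 7·9912698 + 1588205
9912698 = 6·1588205 + 383468
1588205 = 4·383468 + 54333
383468 = 7·54333 + 3137
54333 = 17·3137 + 1004
3137 = 3·1004 + 125
1004 = 8·125 + 4
125 = 31·4 + 1
4 = 4·1 + 0
gcd = 1, so the inverse exists. Back-substitute:
1 = 125 − 31·4
1 = −31·1004 + 249·125
1 = 249·3137 − 778·1004
1 = −778·54333 + 13475·3137
1 = 13475·383468 − 95103·54333
1 = −95103·1588205 + 393887·383468
1 = 393887·9912698 − 2458425·1588205
1 = −2458425·70977091 + 17602862·9912698
1 = 17602862·364798153 − 90472735·70977091
So 70977091·(-90472735) ≡ 1 (mod 364798153), and -90472735 ≡ 274325418 (mod 364798153).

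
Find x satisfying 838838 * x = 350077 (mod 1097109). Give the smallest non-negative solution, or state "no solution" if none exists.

First find gcd(838838, 1097109):
1097109 = 1·838838 + 258271
838838 = 3·258271 + 64025
258271 = 4·64025 + 2171
64025 = 29·2171 + 1066
2171 = 2·1066 + 39
1066 = 27·39 + 13
39 = 3·13 + 0
gcd = 13 and 13 | 350077, so solutions exist. Divide through by 13: 64526x ≡ 26929 (mod 84393).
Now find 64526⁻¹ mod 84393:
84393 = 1·64526 + 19867
64526 = 3·19867 + 4925
19867 = 4·4925 + 167
4925 = 29·167 + 82
167 = 2·82 + 3
82 = 27·3 + 1
3 = 3·1 + 0
Back-substitute:
1 = 82 − 27·3
1 = −27·167 + 55·82
1 = 55·4925 − 1622·167
1 = −1622·19867 + 6543·4925
1 = 6543·64526 − 21251·19867
1 = −21251·84393 + 27794·64526
So 64526⁻¹ ≡ 27794 (mod 84393).
Then x ≡ 27794·26929 ≡ 67502 (mod 84393); the smallest non-negative solution is x = 67502.

67502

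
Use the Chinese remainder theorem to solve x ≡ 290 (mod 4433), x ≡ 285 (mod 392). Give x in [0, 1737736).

1680397

Write x = 290 + 4433·k. Then 4433·k ≡ 285 − 290 ≡ 387 (mod 392).
Need 4433⁻¹ mod 392. Extended Euclid on (392, 121):
392 = 3*121 + 29
121 = 4*29 + 5
29 = 5*5 + 4
5 = 1*4 + 1
4 = 4*1 + 0
Back-substitute:
1 = 5 − 4
1 = −29 + 6·5
1 = 6·121 − 25·29
1 = −25·392 + 81·121
4433⁻¹ ≡ 81 (mod 392), so k ≡ 81·387 ≡ 379 (mod 392).
x = 290 + 4433·379 = 1680397.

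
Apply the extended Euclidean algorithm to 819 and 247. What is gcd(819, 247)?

13

Euclidean algorithm:
819 = 3*247 + 78
247 = 3*78 + 13
78 = 6*13 + 0
gcd(819, 247) = 13.
Working backward:
13 = 247 − 3·78
13 = −3·819 + 10·247
So 13 = (-3)·819 + (10)·247.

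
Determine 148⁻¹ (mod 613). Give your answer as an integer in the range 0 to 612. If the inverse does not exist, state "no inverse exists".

29

Apply the Euclidean algorithm to 613 and 148:
613 = 4*148 + 21
148 = 7*21 + 1
21 = 21*1 + 0
gcd = 1, so the inverse exists. Back-substitute:
1 = 148 − 7·21
1 = −7·613 + 29·148
So 148·29 ≡ 1 (mod 613).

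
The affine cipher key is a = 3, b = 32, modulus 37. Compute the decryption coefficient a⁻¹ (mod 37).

Apply the Euclidean algorithm to 37 and 3:
37 = 12*3 + 1
3 = 3*1 + 0
The gcd is 1. Working backward:
1 = 37 − 12·3
So 3·(-12) ≡ 1 (mod 37), and -12 ≡ 25 (mod 37).

25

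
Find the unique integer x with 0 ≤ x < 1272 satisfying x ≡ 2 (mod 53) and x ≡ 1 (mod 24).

Write x = 2 + 53·k. Then 53·k ≡ 1 − 2 ≡ 23 (mod 24).
Need 53⁻¹ mod 24. Extended Euclid on (24, 5):
24 = 4·5 + 4
5 = 1·4 + 1
4 = 4·1 + 0
Back-substitute:
1 = 5 − 4
1 = −24 + 5·5
53⁻¹ ≡ 5 (mod 24), so k ≡ 5·23 ≡ 19 (mod 24).
x = 2 + 53·19 = 1009.

1009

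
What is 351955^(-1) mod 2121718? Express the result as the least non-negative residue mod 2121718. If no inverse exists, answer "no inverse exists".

Apply the Euclidean algorithm to 2121718 and 351955:
2121718 = 6·351955 + 9988
351955 = 35·9988 + 2375
9988 = 4·2375 + 488
2375 = 4·488 + 423
488 = 1·423 + 65
423 = 6·65 + 33
65 = 1·33 + 32
33 = 1·32 + 1
32 = 32·1 + 0
gcd = 1, so the inverse exists. Back-substitute:
1 = 33 − 32
1 = −65 + 2·33
1 = 2·423 − 13·65
1 = −13·488 + 15·423
1 = 15·2375 − 73·488
1 = −73·9988 + 307·2375
1 = 307·351955 − 10818·9988
1 = −10818·2121718 + 65215·351955
So 351955·65215 ≡ 1 (mod 2121718).

65215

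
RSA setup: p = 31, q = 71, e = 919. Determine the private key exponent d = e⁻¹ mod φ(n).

φ(n) = (p−1)(q−1) = 30·70 = 2100.
Need d with 919·d ≡ 1 (mod 2100). Apply the extended Euclidean algorithm:
2100 = 2·919 + 262
919 = 3·262 + 133
262 = 1·133 + 129
133 = 1·129 + 4
129 = 32·4 + 1
4 = 4·1 + 0
Back-substitute:
1 = 129 − 32·4
1 = −32·133 + 33·129
1 = 33·262 − 65·133
1 = −65·919 + 228·262
1 = 228·2100 − 521·919
So 919·(-521) ≡ 1 (mod 2100), hence d ≡ -521 ≡ 1579 (mod 2100).

1579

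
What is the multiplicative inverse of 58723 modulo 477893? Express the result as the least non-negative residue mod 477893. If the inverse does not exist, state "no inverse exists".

12435

gcd(477893, 58723) by repeated division:
477893 = 8*58723 + 8109
58723 = 7*8109 + 1960
8109 = 4*1960 + 269
1960 = 7*269 + 77
269 = 3*77 + 38
77 = 2*38 + 1
38 = 38*1 + 0
The gcd is 1. Working backward:
1 = 77 − 2·38
1 = −2·269 + 7·77
1 = 7·1960 − 51·269
1 = −51·8109 + 211·1960
1 = 211·58723 − 1528·8109
1 = −1528·477893 + 12435·58723
So 58723·12435 ≡ 1 (mod 477893).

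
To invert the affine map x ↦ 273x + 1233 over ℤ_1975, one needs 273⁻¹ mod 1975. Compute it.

Apply the Euclidean algorithm to 1975 and 273:
1975 = 7·273 + 64
273 = 4·64 + 17
64 = 3·17 + 13
17 = 1·13 + 4
13 = 3·4 + 1
4 = 4·1 + 0
The gcd is 1. Working backward:
1 = 13 − 3·4
1 = −3·17 + 4·13
1 = 4·64 − 15·17
1 = −15·273 + 64·64
1 = 64·1975 − 463·273
So 273·(-463) ≡ 1 (mod 1975), and -463 ≡ 1512 (mod 1975).

1512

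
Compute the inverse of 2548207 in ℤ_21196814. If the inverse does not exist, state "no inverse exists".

Apply the Euclidean algorithm to 21196814 and 2548207:
21196814 = 8·2548207 + 811158
2548207 = 3·811158 + 114733
811158 = 7·114733 + 8027
114733 = 14·8027 + 2355
8027 = 3·2355 + 962
2355 = 2·962 + 431
962 = 2·431 + 100
431 = 4·100 + 31
100 = 3·31 + 7
31 = 4·7 + 3
7 = 2·3 + 1
3 = 3·1 + 0
Since gcd(2548207, 21196814) = 1, back-substitute to write 1 as a combination:
1 = 7 − 2·3
1 = −2·31 + 9·7
1 = 9·100 − 29·31
1 = −29·431 + 125·100
1 = 125·962 − 279·431
1 = −279·2355 + 683·962
1 = 683·8027 − 2328·2355
1 = −2328·114733 + 33275·8027
1 = 33275·811158 − 235253·114733
1 = −235253·2548207 + 739034·811158
1 = 739034·21196814 − 6147525·2548207
So 2548207·(-6147525) ≡ 1 (mod 21196814), and -6147525 ≡ 15049289 (mod 21196814).

15049289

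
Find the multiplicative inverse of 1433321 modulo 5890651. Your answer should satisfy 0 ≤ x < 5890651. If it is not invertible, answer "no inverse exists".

Extended Euclidean algorithm:
5890651 = 4*1433321 + 157367
1433321 = 9*157367 + 17018
157367 = 9*17018 + 4205
17018 = 4*4205 + 198
4205 = 21*198 + 47
198 = 4*47 + 10
47 = 4*10 + 7
10 = 1*7 + 3
7 = 2*3 + 1
3 = 3*1 + 0
gcd = 1, so the inverse exists. Back-substitute:
1 = 7 − 2·3
1 = −2·10 + 3·7
1 = 3·47 − 14·10
1 = −14·198 + 59·47
1 = 59·4205 − 1253·198
1 = −1253·17018 + 5071·4205
1 = 5071·157367 − 46892·17018
1 = −46892·1433321 + 427099·157367
1 = 427099·5890651 − 1755288·1433321
Thus 1433321·(-1755288) ≡ 1 (mod 5890651); reducing, -1755288 mod 5890651 = 4135363.

4135363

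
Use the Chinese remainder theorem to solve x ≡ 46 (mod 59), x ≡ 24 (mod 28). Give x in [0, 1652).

164

Write x = 46 + 59·k. Then 59·k ≡ 24 − 46 ≡ 6 (mod 28).
Need 59⁻¹ mod 28. Extended Euclid on (28, 3):
28 = 9·3 + 1
3 = 3·1 + 0
Back-substitute:
1 = 28 − 9·3
59⁻¹ ≡ 19 (mod 28), so k ≡ 19·6 ≡ 2 (mod 28).
x = 46 + 59·2 = 164.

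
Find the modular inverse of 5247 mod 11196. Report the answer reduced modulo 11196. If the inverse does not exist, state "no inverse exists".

Euclidean algorithm on 11196, 5247:
11196 = 2×5247 + 702
5247 = 7×702 + 333
702 = 2×333 + 36
333 = 9×36 + 9
36 = 4×9 + 0
gcd(5247, 11196) = 9 ≠ 1, so 5247 has no multiplicative inverse modulo 11196.

no inverse exists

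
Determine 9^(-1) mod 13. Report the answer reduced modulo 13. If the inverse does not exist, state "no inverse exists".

3

Extended Euclidean algorithm:
13 = 1·9 + 4
9 = 2·4 + 1
4 = 4·1 + 0
gcd = 1, so the inverse exists. Back-substitute:
1 = 9 − 2·4
1 = −2·13 + 3·9
So 9·3 ≡ 1 (mod 13).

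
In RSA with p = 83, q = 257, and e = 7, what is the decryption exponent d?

2999

φ(n) = (p−1)(q−1) = 82·256 = 20992.
Need d with 7·d ≡ 1 (mod 20992). Apply the extended Euclidean algorithm:
20992 = 2998×7 + 6
7 = 1×6 + 1
6 = 6×1 + 0
Back-substitute:
1 = 7 − 6
1 = −20992 + 2999·7
So 7·2999 ≡ 1 (mod 20992), hence d = 2999.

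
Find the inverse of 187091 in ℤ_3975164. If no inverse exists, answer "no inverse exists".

Extended Euclidean algorithm:
3975164 = 21*187091 + 46253
187091 = 4*46253 + 2079
46253 = 22*2079 + 515
2079 = 4*515 + 19
515 = 27*19 + 2
19 = 9*2 + 1
2 = 2*1 + 0
gcd = 1, so the inverse exists. Back-substitute:
1 = 19 − 9·2
1 = −9·515 + 244·19
1 = 244·2079 − 985·515
1 = −985·46253 + 21914·2079
1 = 21914·187091 − 88641·46253
1 = −88641·3975164 + 1883375·187091
So 187091·1883375 ≡ 1 (mod 3975164).

1883375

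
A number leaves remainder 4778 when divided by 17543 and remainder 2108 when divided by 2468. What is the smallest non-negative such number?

43125472

Write x = 4778 + 17543·k. Then 17543·k ≡ 2108 − 4778 ≡ 2266 (mod 2468).
Need 17543⁻¹ mod 2468. Extended Euclid on (2468, 267):
2468 = 9×267 + 65
267 = 4×65 + 7
65 = 9×7 + 2
7 = 3×2 + 1
2 = 2×1 + 0
Back-substitute:
1 = 7 − 3·2
1 = −3·65 + 28·7
1 = 28·267 − 115·65
1 = −115·2468 + 1063·267
17543⁻¹ ≡ 1063 (mod 2468), so k ≡ 1063·2266 ≡ 2458 (mod 2468).
x = 4778 + 17543·2458 = 43125472.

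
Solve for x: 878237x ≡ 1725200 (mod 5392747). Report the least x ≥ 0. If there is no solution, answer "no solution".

First find gcd(878237, 5392747):
5392747 = 6*878237 + 123325
878237 = 7*123325 + 14962
123325 = 8*14962 + 3629
14962 = 4*3629 + 446
3629 = 8*446 + 61
446 = 7*61 + 19
61 = 3*19 + 4
19 = 4*4 + 3
4 = 1*3 + 1
3 = 3*1 + 0
gcd = 1, so a unique solution mod 5392747 exists.
Back-substitute for the Bézout coefficients:
1 = 4 − 3
1 = −19 + 5·4
1 = 5·61 − 16·19
1 = −16·446 + 117·61
1 = 117·3629 − 952·446
1 = −952·14962 + 3925·3629
1 = 3925·123325 − 32352·14962
1 = −32352·878237 + 230389·123325
1 = 230389·5392747 − 1414686·878237
So 878237·(-1414686) ≡ 1 (mod 5392747), giving 878237⁻¹ ≡ 3978061.
x ≡ 878237⁻¹·1725200 ≡ 3978061·1725200 ≡ 793578 (mod 5392747).

793578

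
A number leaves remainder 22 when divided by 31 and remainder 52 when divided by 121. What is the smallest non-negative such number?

1262

Write x = 22 + 31·k. Then 31·k ≡ 52 − 22 ≡ 30 (mod 121).
Need 31⁻¹ mod 121. Extended Euclid on (121, 31):
121 = 3×31 + 28
31 = 1×28 + 3
28 = 9×3 + 1
3 = 3×1 + 0
Back-substitute:
1 = 28 − 9·3
1 = −9·31 + 10·28
1 = 10·121 − 39·31
31⁻¹ ≡ 82 (mod 121), so k ≡ 82·30 ≡ 40 (mod 121).
x = 22 + 31·40 = 1262.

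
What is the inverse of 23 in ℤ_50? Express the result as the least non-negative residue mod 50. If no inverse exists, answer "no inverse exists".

gcd(50, 23) by repeated division:
50 = 2×23 + 4
23 = 5×4 + 3
4 = 1×3 + 1
3 = 3×1 + 0
The gcd is 1. Working backward:
1 = 4 − 3
1 = −23 + 6·4
1 = 6·50 − 13·23
Thus 23·(-13) ≡ 1 (mod 50); reducing, -13 mod 50 = 37.

37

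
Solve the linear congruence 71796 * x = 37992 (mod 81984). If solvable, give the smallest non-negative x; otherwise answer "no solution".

First find gcd(71796, 81984):
81984 = 1×71796 + 10188
71796 = 7×10188 + 480
10188 = 21×480 + 108
480 = 4×108 + 48
108 = 2×48 + 12
48 = 4×12 + 0
gcd = 12 and 12 | 37992, so solutions exist. Divide through by 12: 5983x ≡ 3166 (mod 6832).
Now find 5983⁻¹ mod 6832:
6832 = 1*5983 + 849
5983 = 7*849 + 40
849 = 21*40 + 9
40 = 4*9 + 4
9 = 2*4 + 1
4 = 4*1 + 0
Back-substitute:
1 = 9 − 2·4
1 = −2·40 + 9·9
1 = 9·849 − 191·40
1 = −191·5983 + 1346·849
1 = 1346·6832 − 1537·5983
So 5983·(-1537) ≡ 1 (mod 6832), i.e. 5983⁻¹ ≡ 5295.
Then x ≡ 5295·3166 ≡ 5074 (mod 6832); the smallest non-negative solution is x = 5074.

5074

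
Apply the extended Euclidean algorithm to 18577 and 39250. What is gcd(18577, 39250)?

1

Apply Euclid's algorithm to 39250 and 18577:
39250 = 2*18577 + 2096
18577 = 8*2096 + 1809
2096 = 1*1809 + 287
1809 = 6*287 + 87
287 = 3*87 + 26
87 = 3*26 + 9
26 = 2*9 + 8
9 = 1*8 + 1
8 = 8*1 + 0
gcd(18577, 39250) = 1.
Back-substituting:
1 = 9 − 8
1 = −26 + 3·9
1 = 3·87 − 10·26
1 = −10·287 + 33·87
1 = 33·1809 − 208·287
1 = −208·2096 + 241·1809
1 = 241·18577 − 2136·2096
1 = −2136·39250 + 4513·18577
So 1 = (-2136)·39250 + (4513)·18577.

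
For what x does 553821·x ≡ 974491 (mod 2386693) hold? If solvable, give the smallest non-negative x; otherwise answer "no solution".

First find gcd(553821, 2386693):
2386693 = 4×553821 + 171409
553821 = 3×171409 + 39594
171409 = 4×39594 + 13033
39594 = 3×13033 + 495
13033 = 26×495 + 163
495 = 3×163 + 6
163 = 27×6 + 1
6 = 6×1 + 0
gcd = 1, so a unique solution mod 2386693 exists.
Back-substitute for the Bézout coefficients:
1 = 163 − 27·6
1 = −27·495 + 82·163
1 = 82·13033 − 2159·495
1 = −2159·39594 + 6559·13033
1 = 6559·171409 − 28395·39594
1 = −28395·553821 + 91744·171409
1 = 91744·2386693 − 395371·553821
So 553821·(-395371) ≡ 1 (mod 2386693), giving 553821⁻¹ ≡ 1991322.
x ≡ 553821⁻¹·974491 ≡ 1991322·974491 ≡ 756522 (mod 2386693).

756522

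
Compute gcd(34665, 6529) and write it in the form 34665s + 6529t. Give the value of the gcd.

1

Apply Euclid's algorithm to 34665 and 6529:
34665 = 5·6529 + 2020
6529 = 3·2020 + 469
2020 = 4·469 + 144
469 = 3·144 + 37
144 = 3·37 + 33
37 = 1·33 + 4
33 = 8·4 + 1
4 = 4·1 + 0
gcd(34665, 6529) = 1.
Working backward:
1 = 33 − 8·4
1 = −8·37 + 9·33
1 = 9·144 − 35·37
1 = −35·469 + 114·144
1 = 114·2020 − 491·469
1 = −491·6529 + 1587·2020
1 = 1587·34665 − 8426·6529
So 1 = (1587)·34665 + (-8426)·6529.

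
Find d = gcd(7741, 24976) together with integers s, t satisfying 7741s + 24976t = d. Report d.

Apply Euclid's algorithm to 24976 and 7741:
24976 = 3·7741 + 1753
7741 = 4·1753 + 729
1753 = 2·729 + 295
729 = 2·295 + 139
295 = 2·139 + 17
139 = 8·17 + 3
17 = 5·3 + 2
3 = 1·2 + 1
2 = 2·1 + 0
gcd(7741, 24976) = 1.
Express as a combination:
1 = 3 − 2
1 = −17 + 6·3
1 = 6·139 − 49·17
1 = −49·295 + 104·139
1 = 104·729 − 257·295
1 = −257·1753 + 618·729
1 = 618·7741 − 2729·1753
1 = −2729·24976 + 8805·7741
So 1 = (-2729)·24976 + (8805)·7741.

1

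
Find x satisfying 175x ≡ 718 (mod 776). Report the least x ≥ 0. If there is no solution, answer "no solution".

146

First find gcd(175, 776):
776 = 4*175 + 76
175 = 2*76 + 23
76 = 3*23 + 7
23 = 3*7 + 2
7 = 3*2 + 1
2 = 2*1 + 0
gcd = 1, so a unique solution mod 776 exists.
Back-substitute for the Bézout coefficients:
1 = 7 − 3·2
1 = −3·23 + 10·7
1 = 10·76 − 33·23
1 = −33·175 + 76·76
1 = 76·776 − 337·175
So 175·(-337) ≡ 1 (mod 776), giving 175⁻¹ ≡ 439.
x ≡ 175⁻¹·718 ≡ 439·718 ≡ 146 (mod 776).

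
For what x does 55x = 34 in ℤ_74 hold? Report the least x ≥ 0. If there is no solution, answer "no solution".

6

First find gcd(55, 74):
74 = 1·55 + 19
55 = 2·19 + 17
19 = 1·17 + 2
17 = 8·2 + 1
2 = 2·1 + 0
gcd = 1, so a unique solution mod 74 exists.
Back-substitute for the Bézout coefficients:
1 = 17 − 8·2
1 = −8·19 + 9·17
1 = 9·55 − 26·19
1 = −26·74 + 35·55
So 55·(35) ≡ 1 (mod 74), giving 55⁻¹ ≡ 35.
x ≡ 55⁻¹·34 ≡ 35·34 ≡ 6 (mod 74).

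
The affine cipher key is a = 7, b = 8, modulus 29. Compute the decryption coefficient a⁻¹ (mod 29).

25

Run Euclid on (29, 7):
29 = 4·7 + 1
7 = 7·1 + 0
gcd = 1, so the inverse exists. Back-substitute:
1 = 29 − 4·7
Thus 7·(-4) ≡ 1 (mod 29); reducing, -4 mod 29 = 25.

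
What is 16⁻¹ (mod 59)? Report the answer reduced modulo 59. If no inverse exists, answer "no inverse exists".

48

Run Euclid on (59, 16):
59 = 3·16 + 11
16 = 1·11 + 5
11 = 2·5 + 1
5 = 5·1 + 0
Since gcd(16, 59) = 1, back-substitute to write 1 as a combination:
1 = 11 − 2·5
1 = −2·16 + 3·11
1 = 3·59 − 11·16
So 16·(-11) ≡ 1 (mod 59), and -11 ≡ 48 (mod 59).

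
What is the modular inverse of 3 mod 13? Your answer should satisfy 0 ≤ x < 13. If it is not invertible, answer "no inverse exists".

9

gcd(13, 3) by repeated division:
13 = 4×3 + 1
3 = 3×1 + 0
The gcd is 1. Working backward:
1 = 13 − 4·3
Thus 3·(-4) ≡ 1 (mod 13); reducing, -4 mod 13 = 9.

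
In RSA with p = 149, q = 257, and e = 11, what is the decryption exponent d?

27555

φ(n) = (p−1)(q−1) = 148·256 = 37888.
Need d with 11·d ≡ 1 (mod 37888). Apply the extended Euclidean algorithm:
37888 = 3444*11 + 4
11 = 2*4 + 3
4 = 1*3 + 1
3 = 3*1 + 0
Back-substitute:
1 = 4 − 3
1 = −11 + 3·4
1 = 3·37888 − 10333·11
So 11·(-10333) ≡ 1 (mod 37888), hence d ≡ -10333 ≡ 27555 (mod 37888).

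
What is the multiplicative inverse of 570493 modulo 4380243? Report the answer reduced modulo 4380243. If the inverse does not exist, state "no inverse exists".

no inverse exists

Euclidean algorithm on 4380243, 570493:
4380243 = 7×570493 + 386792
570493 = 1×386792 + 183701
386792 = 2×183701 + 19390
183701 = 9×19390 + 9191
19390 = 2×9191 + 1008
9191 = 9×1008 + 119
1008 = 8×119 + 56
119 = 2×56 + 7
56 = 8×7 + 0
Since gcd = 7 > 1, 570493 is not a unit mod 4380243.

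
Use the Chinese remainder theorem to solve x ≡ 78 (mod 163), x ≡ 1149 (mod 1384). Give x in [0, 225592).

86957

Write x = 78 + 163·k. Then 163·k ≡ 1149 − 78 ≡ 1071 (mod 1384).
Need 163⁻¹ mod 1384. Extended Euclid on (1384, 163):
1384 = 8*163 + 80
163 = 2*80 + 3
80 = 26*3 + 2
3 = 1*2 + 1
2 = 2*1 + 0
Back-substitute:
1 = 3 − 2
1 = −80 + 27·3
1 = 27·163 − 55·80
1 = −55·1384 + 467·163
163⁻¹ ≡ 467 (mod 1384), so k ≡ 467·1071 ≡ 533 (mod 1384).
x = 78 + 163·533 = 86957.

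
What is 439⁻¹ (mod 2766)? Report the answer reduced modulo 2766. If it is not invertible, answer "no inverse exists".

Extended Euclidean algorithm:
2766 = 6*439 + 132
439 = 3*132 + 43
132 = 3*43 + 3
43 = 14*3 + 1
3 = 3*1 + 0
Since gcd(439, 2766) = 1, back-substitute to write 1 as a combination:
1 = 43 − 14·3
1 = −14·132 + 43·43
1 = 43·439 − 143·132
1 = −143·2766 + 901·439
So 439·901 ≡ 1 (mod 2766).

901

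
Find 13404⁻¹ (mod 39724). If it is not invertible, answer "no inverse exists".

Compute gcd(13404, 39724):
39724 = 2*13404 + 12916
13404 = 1*12916 + 488
12916 = 26*488 + 228
488 = 2*228 + 32
228 = 7*32 + 4
32 = 8*4 + 0
Since gcd = 4 > 1, 13404 is not a unit mod 39724.

no inverse exists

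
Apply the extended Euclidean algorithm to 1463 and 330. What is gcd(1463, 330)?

11

Apply Euclid's algorithm to 1463 and 330:
1463 = 4·330 + 143
330 = 2·143 + 44
143 = 3·44 + 11
44 = 4·11 + 0
gcd(1463, 330) = 11.
Express as a combination:
11 = 143 − 3·44
11 = −3·330 + 7·143
11 = 7·1463 − 31·330
So 11 = (7)·1463 + (-31)·330.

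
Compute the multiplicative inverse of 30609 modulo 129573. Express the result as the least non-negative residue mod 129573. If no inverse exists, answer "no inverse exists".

no inverse exists

Euclidean algorithm on 129573, 30609:
129573 = 4*30609 + 7137
30609 = 4*7137 + 2061
7137 = 3*2061 + 954
2061 = 2*954 + 153
954 = 6*153 + 36
153 = 4*36 + 9
36 = 4*9 + 0
Since gcd = 9 > 1, 30609 is not a unit mod 129573.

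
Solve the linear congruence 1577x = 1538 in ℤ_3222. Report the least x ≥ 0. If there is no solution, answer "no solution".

First find gcd(1577, 3222):
3222 = 2·1577 + 68
1577 = 23·68 + 13
68 = 5·13 + 3
13 = 4·3 + 1
3 = 3·1 + 0
gcd = 1, so a unique solution mod 3222 exists.
Back-substitute for the Bézout coefficients:
1 = 13 − 4·3
1 = −4·68 + 21·13
1 = 21·1577 − 487·68
1 = −487·3222 + 995·1577
So 1577·(995) ≡ 1 (mod 3222), giving 1577⁻¹ ≡ 995.
x ≡ 1577⁻¹·1538 ≡ 995·1538 ≡ 3082 (mod 3222).

3082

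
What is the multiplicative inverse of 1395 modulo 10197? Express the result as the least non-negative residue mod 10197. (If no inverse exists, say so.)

no inverse exists

Compute gcd(1395, 10197):
10197 = 7×1395 + 432
1395 = 3×432 + 99
432 = 4×99 + 36
99 = 2×36 + 27
36 = 1×27 + 9
27 = 3×9 + 0
The gcd is 9, not 1, hence no inverse exists.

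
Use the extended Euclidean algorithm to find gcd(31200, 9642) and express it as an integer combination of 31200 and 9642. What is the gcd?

6

Repeated division:
31200 = 3×9642 + 2274
9642 = 4×2274 + 546
2274 = 4×546 + 90
546 = 6×90 + 6
90 = 15×6 + 0
gcd(31200, 9642) = 6.
Back-substituting:
6 = 546 − 6·90
6 = −6·2274 + 25·546
6 = 25·9642 − 106·2274
6 = −106·31200 + 343·9642
So 6 = (-106)·31200 + (343)·9642.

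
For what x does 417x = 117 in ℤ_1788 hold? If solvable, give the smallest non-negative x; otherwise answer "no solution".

First find gcd(417, 1788):
1788 = 4×417 + 120
417 = 3×120 + 57
120 = 2×57 + 6
57 = 9×6 + 3
6 = 2×3 + 0
gcd = 3 and 3 | 117, so solutions exist. Divide through by 3: 139x ≡ 39 (mod 596).
Now find 139⁻¹ mod 596:
596 = 4·139 + 40
139 = 3·40 + 19
40 = 2·19 + 2
19 = 9·2 + 1
2 = 2·1 + 0
Back-substitute:
1 = 19 − 9·2
1 = −9·40 + 19·19
1 = 19·139 − 66·40
1 = −66·596 + 283·139
So 139⁻¹ ≡ 283 (mod 596).
Then x ≡ 283·39 ≡ 309 (mod 596); the smallest non-negative solution is x = 309.

309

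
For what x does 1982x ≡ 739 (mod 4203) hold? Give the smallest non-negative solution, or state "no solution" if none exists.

First find gcd(1982, 4203):
4203 = 2·1982 + 239
1982 = 8·239 + 70
239 = 3·70 + 29
70 = 2·29 + 12
29 = 2·12 + 5
12 = 2·5 + 2
5 = 2·2 + 1
2 = 2·1 + 0
gcd = 1, so a unique solution mod 4203 exists.
Back-substitute for the Bézout coefficients:
1 = 5 − 2·2
1 = −2·12 + 5·5
1 = 5·29 − 12·12
1 = −12·70 + 29·29
1 = 29·239 − 99·70
1 = −99·1982 + 821·239
1 = 821·4203 − 1741·1982
So 1982·(-1741) ≡ 1 (mod 4203), giving 1982⁻¹ ≡ 2462.
x ≡ 1982⁻¹·739 ≡ 2462·739 ≡ 3722 (mod 4203).

3722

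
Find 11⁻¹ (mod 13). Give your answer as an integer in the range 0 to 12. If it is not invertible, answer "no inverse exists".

Apply the Euclidean algorithm to 13 and 11:
13 = 1×11 + 2
11 = 5×2 + 1
2 = 2×1 + 0
gcd = 1, so the inverse exists. Back-substitute:
1 = 11 − 5·2
1 = −5·13 + 6·11
So 11·6 ≡ 1 (mod 13).

6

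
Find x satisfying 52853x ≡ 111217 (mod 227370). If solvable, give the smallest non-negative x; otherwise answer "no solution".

First find gcd(52853, 227370):
227370 = 4·52853 + 15958
52853 = 3·15958 + 4979
15958 = 3·4979 + 1021
4979 = 4·1021 + 895
1021 = 1·895 + 126
895 = 7·126 + 13
126 = 9·13 + 9
13 = 1·9 + 4
9 = 2·4 + 1
4 = 4·1 + 0
gcd = 1, so a unique solution mod 227370 exists.
Back-substitute for the Bézout coefficients:
1 = 9 − 2·4
1 = −2·13 + 3·9
1 = 3·126 − 29·13
1 = −29·895 + 206·126
1 = 206·1021 − 235·895
1 = −235·4979 + 1146·1021
1 = 1146·15958 − 3673·4979
1 = −3673·52853 + 12165·15958
1 = 12165·227370 − 52333·52853
So 52853·(-52333) ≡ 1 (mod 227370), giving 52853⁻¹ ≡ 175037.
x ≡ 52853⁻¹·111217 ≡ 175037·111217 ≡ 125369 (mod 227370).

125369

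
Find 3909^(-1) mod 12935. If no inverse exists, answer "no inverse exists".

3994

Apply the Euclidean algorithm to 12935 and 3909:
12935 = 3·3909 + 1208
3909 = 3·1208 + 285
1208 = 4·285 + 68
285 = 4·68 + 13
68 = 5·13 + 3
13 = 4·3 + 1
3 = 3·1 + 0
The gcd is 1. Working backward:
1 = 13 − 4·3
1 = −4·68 + 21·13
1 = 21·285 − 88·68
1 = −88·1208 + 373·285
1 = 373·3909 − 1207·1208
1 = −1207·12935 + 3994·3909
So 3909·3994 ≡ 1 (mod 12935).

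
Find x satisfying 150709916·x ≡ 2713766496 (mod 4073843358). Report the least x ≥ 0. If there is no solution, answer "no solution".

1570511217

First find gcd(150709916, 4073843358):
4073843358 = 27·150709916 + 4675626
150709916 = 32·4675626 + 1089884
4675626 = 4·1089884 + 316090
1089884 = 3·316090 + 141614
316090 = 2·141614 + 32862
141614 = 4·32862 + 10166
32862 = 3·10166 + 2364
10166 = 4·2364 + 710
2364 = 3·710 + 234
710 = 3·234 + 8
234 = 29·8 + 2
8 = 4·2 + 0
gcd = 2 and 2 | 2713766496, so solutions exist. Divide through by 2: 75354958x ≡ 1356883248 (mod 2036921679).
Now find 75354958⁻¹ mod 2036921679:
2036921679 = 27×75354958 + 2337813
75354958 = 32×2337813 + 544942
2337813 = 4×544942 + 158045
544942 = 3×158045 + 70807
158045 = 2×70807 + 16431
70807 = 4×16431 + 5083
16431 = 3×5083 + 1182
5083 = 4×1182 + 355
1182 = 3×355 + 117
355 = 3×117 + 4
117 = 29×4 + 1
4 = 4×1 + 0
Back-substitute:
1 = 117 − 29·4
1 = −29·355 + 88·117
1 = 88·1182 − 293·355
1 = −293·5083 + 1260·1182
1 = 1260·16431 − 4073·5083
1 = −4073·70807 + 17552·16431
1 = 17552·158045 − 39177·70807
1 = −39177·544942 + 135083·158045
1 = 135083·2337813 − 579509·544942
1 = −579509·75354958 + 18679371·2337813
1 = 18679371·2036921679 − 504922526·75354958
So 75354958·(-504922526) ≡ 1 (mod 2036921679), i.e. 75354958⁻¹ ≡ 1531999153.
Then x ≡ 1531999153·1356883248 ≡ 1570511217 (mod 2036921679); the smallest non-negative solution is x = 1570511217.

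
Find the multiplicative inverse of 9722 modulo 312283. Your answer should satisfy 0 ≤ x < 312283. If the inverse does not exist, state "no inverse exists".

65688

Run Euclid on (312283, 9722):
312283 = 32·9722 + 1179
9722 = 8·1179 + 290
1179 = 4·290 + 19
290 = 15·19 + 5
19 = 3·5 + 4
5 = 1·4 + 1
4 = 4·1 + 0
The gcd is 1. Working backward:
1 = 5 − 4
1 = −19 + 4·5
1 = 4·290 − 61·19
1 = −61·1179 + 248·290
1 = 248·9722 − 2045·1179
1 = −2045·312283 + 65688·9722
So 9722·65688 ≡ 1 (mod 312283).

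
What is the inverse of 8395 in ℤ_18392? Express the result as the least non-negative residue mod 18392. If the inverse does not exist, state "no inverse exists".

Extended Euclidean algorithm:
18392 = 2·8395 + 1602
8395 = 5·1602 + 385
1602 = 4·385 + 62
385 = 6·62 + 13
62 = 4·13 + 10
13 = 1·10 + 3
10 = 3·3 + 1
3 = 3·1 + 0
The gcd is 1. Working backward:
1 = 10 − 3·3
1 = −3·13 + 4·10
1 = 4·62 − 19·13
1 = −19·385 + 118·62
1 = 118·1602 − 491·385
1 = −491·8395 + 2573·1602
1 = 2573·18392 − 5637·8395
Hence 8395⁻¹ ≡ -5637 ≡ 12755 (mod 18392).

12755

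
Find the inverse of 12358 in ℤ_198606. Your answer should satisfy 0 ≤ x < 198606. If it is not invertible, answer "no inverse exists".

Euclidean algorithm on 198606, 12358:
198606 = 16×12358 + 878
12358 = 14×878 + 66
878 = 13×66 + 20
66 = 3×20 + 6
20 = 3×6 + 2
6 = 3×2 + 0
The gcd is 2, not 1, hence no inverse exists.

no inverse exists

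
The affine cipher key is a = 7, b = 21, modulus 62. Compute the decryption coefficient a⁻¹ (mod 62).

Apply the Euclidean algorithm to 62 and 7:
62 = 8·7 + 6
7 = 1·6 + 1
6 = 6·1 + 0
The gcd is 1. Working backward:
1 = 7 − 6
1 = −62 + 9·7
So 7·9 ≡ 1 (mod 62).

9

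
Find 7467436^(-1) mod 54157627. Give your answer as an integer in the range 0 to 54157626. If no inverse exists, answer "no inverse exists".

Apply the Euclidean algorithm to 54157627 and 7467436:
54157627 = 7·7467436 + 1885575
7467436 = 3·1885575 + 1810711
1885575 = 1·1810711 + 74864
1810711 = 24·74864 + 13975
74864 = 5·13975 + 4989
13975 = 2·4989 + 3997
4989 = 1·3997 + 992
3997 = 4·992 + 29
992 = 34·29 + 6
29 = 4·6 + 5
6 = 1·5 + 1
5 = 5·1 + 0
The gcd is 1. Working backward:
1 = 6 − 5
1 = −29 + 5·6
1 = 5·992 − 171·29
1 = −171·3997 + 689·992
1 = 689·4989 − 860·3997
1 = −860·13975 + 2409·4989
1 = 2409·74864 − 12905·13975
1 = −12905·1810711 + 312129·74864
1 = 312129·1885575 − 325034·1810711
1 = −325034·7467436 + 1287231·1885575
1 = 1287231·54157627 − 9335651·7467436
Thus 7467436·(-9335651) ≡ 1 (mod 54157627); reducing, -9335651 mod 54157627 = 44821976.

44821976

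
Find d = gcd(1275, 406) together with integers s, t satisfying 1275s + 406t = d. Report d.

Repeated division:
1275 = 3*406 + 57
406 = 7*57 + 7
57 = 8*7 + 1
7 = 7*1 + 0
gcd(1275, 406) = 1.
Back-substituting:
1 = 57 − 8·7
1 = −8·406 + 57·57
1 = 57·1275 − 179·406
So 1 = (57)·1275 + (-179)·406.

1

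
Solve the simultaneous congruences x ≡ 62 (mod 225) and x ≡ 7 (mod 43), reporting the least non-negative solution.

Write x = 62 + 225·k. Then 225·k ≡ 7 − 62 ≡ 31 (mod 43).
Need 225⁻¹ mod 43. Extended Euclid on (43, 10):
43 = 4×10 + 3
10 = 3×3 + 1
3 = 3×1 + 0
Back-substitute:
1 = 10 − 3·3
1 = −3·43 + 13·10
225⁻¹ ≡ 13 (mod 43), so k ≡ 13·31 ≡ 16 (mod 43).
x = 62 + 225·16 = 3662.

3662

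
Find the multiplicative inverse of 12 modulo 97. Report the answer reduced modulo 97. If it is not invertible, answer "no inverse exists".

89

Apply the Euclidean algorithm to 97 and 12:
97 = 8×12 + 1
12 = 12×1 + 0
gcd = 1, so the inverse exists. Back-substitute:
1 = 97 − 8·12
Hence 12⁻¹ ≡ -8 ≡ 89 (mod 97).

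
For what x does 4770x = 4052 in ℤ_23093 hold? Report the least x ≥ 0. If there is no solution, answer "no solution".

First find gcd(4770, 23093):
23093 = 4·4770 + 4013
4770 = 1·4013 + 757
4013 = 5·757 + 228
757 = 3·228 + 73
228 = 3·73 + 9
73 = 8·9 + 1
9 = 9·1 + 0
gcd = 1, so a unique solution mod 23093 exists.
Back-substitute for the Bézout coefficients:
1 = 73 − 8·9
1 = −8·228 + 25·73
1 = 25·757 − 83·228
1 = −83·4013 + 440·757
1 = 440·4770 − 523·4013
1 = −523·23093 + 2532·4770
So 4770·(2532) ≡ 1 (mod 23093), giving 4770⁻¹ ≡ 2532.
x ≡ 4770⁻¹·4052 ≡ 2532·4052 ≡ 6372 (mod 23093).

6372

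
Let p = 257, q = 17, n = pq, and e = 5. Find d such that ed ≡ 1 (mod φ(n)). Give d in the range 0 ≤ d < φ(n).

φ(n) = (p−1)(q−1) = 256·16 = 4096.
Need d with 5·d ≡ 1 (mod 4096). Apply the extended Euclidean algorithm:
4096 = 819×5 + 1
5 = 5×1 + 0
Back-substitute:
1 = 4096 − 819·5
So 5·(-819) ≡ 1 (mod 4096), hence d ≡ -819 ≡ 3277 (mod 4096).

3277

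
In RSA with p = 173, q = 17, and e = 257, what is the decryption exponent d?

257

φ(n) = (p−1)(q−1) = 172·16 = 2752.
Need d with 257·d ≡ 1 (mod 2752). Apply the extended Euclidean algorithm:
2752 = 10*257 + 182
257 = 1*182 + 75
182 = 2*75 + 32
75 = 2*32 + 11
32 = 2*11 + 10
11 = 1*10 + 1
10 = 10*1 + 0
Back-substitute:
1 = 11 − 10
1 = −32 + 3·11
1 = 3·75 − 7·32
1 = −7·182 + 17·75
1 = 17·257 − 24·182
1 = −24·2752 + 257·257
So 257·257 ≡ 1 (mod 2752), hence d = 257.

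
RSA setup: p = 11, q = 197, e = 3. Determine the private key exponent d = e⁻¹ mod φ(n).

1307

φ(n) = (p−1)(q−1) = 10·196 = 1960.
Need d with 3·d ≡ 1 (mod 1960). Apply the extended Euclidean algorithm:
1960 = 653·3 + 1
3 = 3·1 + 0
Back-substitute:
1 = 1960 − 653·3
So 3·(-653) ≡ 1 (mod 1960), hence d ≡ -653 ≡ 1307 (mod 1960).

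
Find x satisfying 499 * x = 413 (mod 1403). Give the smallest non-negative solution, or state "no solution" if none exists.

First find gcd(499, 1403):
1403 = 2×499 + 405
499 = 1×405 + 94
405 = 4×94 + 29
94 = 3×29 + 7
29 = 4×7 + 1
7 = 7×1 + 0
gcd = 1, so a unique solution mod 1403 exists.
Back-substitute for the Bézout coefficients:
1 = 29 − 4·7
1 = −4·94 + 13·29
1 = 13·405 − 56·94
1 = −56·499 + 69·405
1 = 69·1403 − 194·499
So 499·(-194) ≡ 1 (mod 1403), giving 499⁻¹ ≡ 1209.
x ≡ 499⁻¹·413 ≡ 1209·413 ≡ 1252 (mod 1403).

1252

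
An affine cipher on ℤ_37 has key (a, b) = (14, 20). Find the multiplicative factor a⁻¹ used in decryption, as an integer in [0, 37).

gcd(37, 14) by repeated division:
37 = 2×14 + 9
14 = 1×9 + 5
9 = 1×5 + 4
5 = 1×4 + 1
4 = 4×1 + 0
The gcd is 1. Working backward:
1 = 5 − 4
1 = −9 + 2·5
1 = 2·14 − 3·9
1 = −3·37 + 8·14
So 14·8 ≡ 1 (mod 37).

8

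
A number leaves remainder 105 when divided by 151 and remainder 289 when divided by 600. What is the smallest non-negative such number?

Write x = 105 + 151·k. Then 151·k ≡ 289 − 105 ≡ 184 (mod 600).
Need 151⁻¹ mod 600. Extended Euclid on (600, 151):
600 = 3×151 + 147
151 = 1×147 + 4
147 = 36×4 + 3
4 = 1×3 + 1
3 = 3×1 + 0
Back-substitute:
1 = 4 − 3
1 = −147 + 37·4
1 = 37·151 − 38·147
1 = −38·600 + 151·151
151⁻¹ ≡ 151 (mod 600), so k ≡ 151·184 ≡ 184 (mod 600).
x = 105 + 151·184 = 27889.

27889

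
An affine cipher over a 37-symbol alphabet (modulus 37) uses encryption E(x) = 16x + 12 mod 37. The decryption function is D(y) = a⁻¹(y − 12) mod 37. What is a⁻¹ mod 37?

Extended Euclidean algorithm:
37 = 2*16 + 5
16 = 3*5 + 1
5 = 5*1 + 0
gcd = 1, so the inverse exists. Back-substitute:
1 = 16 − 3·5
1 = −3·37 + 7·16
So 16·7 ≡ 1 (mod 37).

7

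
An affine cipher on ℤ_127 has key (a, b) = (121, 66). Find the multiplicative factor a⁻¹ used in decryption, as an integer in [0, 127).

21

Apply the Euclidean algorithm to 127 and 121:
127 = 1×121 + 6
121 = 20×6 + 1
6 = 6×1 + 0
gcd = 1, so the inverse exists. Back-substitute:
1 = 121 − 20·6
1 = −20·127 + 21·121
So 121·21 ≡ 1 (mod 127).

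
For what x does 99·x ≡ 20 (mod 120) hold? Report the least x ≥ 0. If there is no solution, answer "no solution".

no solution

gcd(99, 120):
120 = 1×99 + 21
99 = 4×21 + 15
21 = 1×15 + 6
15 = 2×6 + 3
6 = 2×3 + 0
gcd = 3, but 3 ∤ 20, so the congruence has no solution.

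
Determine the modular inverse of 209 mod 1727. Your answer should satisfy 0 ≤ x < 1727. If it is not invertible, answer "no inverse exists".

no inverse exists

Euclidean algorithm on 1727, 209:
1727 = 8×209 + 55
209 = 3×55 + 44
55 = 1×44 + 11
44 = 4×11 + 0
gcd(209, 1727) = 11 ≠ 1, so 209 has no multiplicative inverse modulo 1727.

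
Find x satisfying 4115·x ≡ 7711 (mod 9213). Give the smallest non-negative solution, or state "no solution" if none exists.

2393

First find gcd(4115, 9213):
9213 = 2·4115 + 983
4115 = 4·983 + 183
983 = 5·183 + 68
183 = 2·68 + 47
68 = 1·47 + 21
47 = 2·21 + 5
21 = 4·5 + 1
5 = 5·1 + 0
gcd = 1, so a unique solution mod 9213 exists.
Back-substitute for the Bézout coefficients:
1 = 21 − 4·5
1 = −4·47 + 9·21
1 = 9·68 − 13·47
1 = −13·183 + 35·68
1 = 35·983 − 188·183
1 = −188·4115 + 787·983
1 = 787·9213 − 1762·4115
So 4115·(-1762) ≡ 1 (mod 9213), giving 4115⁻¹ ≡ 7451.
x ≡ 4115⁻¹·7711 ≡ 7451·7711 ≡ 2393 (mod 9213).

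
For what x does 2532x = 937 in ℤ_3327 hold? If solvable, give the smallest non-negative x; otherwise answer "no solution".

no solution

gcd(2532, 3327):
3327 = 1·2532 + 795
2532 = 3·795 + 147
795 = 5·147 + 60
147 = 2·60 + 27
60 = 2·27 + 6
27 = 4·6 + 3
6 = 2·3 + 0
gcd = 3, but 3 ∤ 937, so the congruence has no solution.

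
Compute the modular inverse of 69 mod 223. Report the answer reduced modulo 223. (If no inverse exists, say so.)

181

Extended Euclidean algorithm:
223 = 3*69 + 16
69 = 4*16 + 5
16 = 3*5 + 1
5 = 5*1 + 0
gcd = 1, so the inverse exists. Back-substitute:
1 = 16 − 3·5
1 = −3·69 + 13·16
1 = 13·223 − 42·69
Thus 69·(-42) ≡ 1 (mod 223); reducing, -42 mod 223 = 181.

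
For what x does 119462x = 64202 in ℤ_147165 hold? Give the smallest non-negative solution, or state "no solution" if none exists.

143221

First find gcd(119462, 147165):
147165 = 1*119462 + 27703
119462 = 4*27703 + 8650
27703 = 3*8650 + 1753
8650 = 4*1753 + 1638
1753 = 1*1638 + 115
1638 = 14*115 + 28
115 = 4*28 + 3
28 = 9*3 + 1
3 = 3*1 + 0
gcd = 1, so a unique solution mod 147165 exists.
Back-substitute for the Bézout coefficients:
1 = 28 − 9·3
1 = −9·115 + 37·28
1 = 37·1638 − 527·115
1 = −527·1753 + 564·1638
1 = 564·8650 − 2783·1753
1 = −2783·27703 + 8913·8650
1 = 8913·119462 − 38435·27703
1 = −38435·147165 + 47348·119462
So 119462·(47348) ≡ 1 (mod 147165), giving 119462⁻¹ ≡ 47348.
x ≡ 119462⁻¹·64202 ≡ 47348·64202 ≡ 143221 (mod 147165).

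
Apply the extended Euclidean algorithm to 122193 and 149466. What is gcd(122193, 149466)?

Euclidean algorithm:
149466 = 1×122193 + 27273
122193 = 4×27273 + 13101
27273 = 2×13101 + 1071
13101 = 12×1071 + 249
1071 = 4×249 + 75
249 = 3×75 + 24
75 = 3×24 + 3
24 = 8×3 + 0
gcd(122193, 149466) = 3.
Back-substituting:
3 = 75 − 3·24
3 = −3·249 + 10·75
3 = 10·1071 − 43·249
3 = −43·13101 + 526·1071
3 = 526·27273 − 1095·13101
3 = −1095·122193 + 4906·27273
3 = 4906·149466 − 6001·122193
So 3 = (4906)·149466 + (-6001)·122193.

3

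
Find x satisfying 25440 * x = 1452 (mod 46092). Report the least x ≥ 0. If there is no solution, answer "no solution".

First find gcd(25440, 46092):
46092 = 1*25440 + 20652
25440 = 1*20652 + 4788
20652 = 4*4788 + 1500
4788 = 3*1500 + 288
1500 = 5*288 + 60
288 = 4*60 + 48
60 = 1*48 + 12
48 = 4*12 + 0
gcd = 12 and 12 | 1452, so solutions exist. Divide through by 12: 2120x ≡ 121 (mod 3841).
Now find 2120⁻¹ mod 3841:
3841 = 1·2120 + 1721
2120 = 1·1721 + 399
1721 = 4·399 + 125
399 = 3·125 + 24
125 = 5·24 + 5
24 = 4·5 + 4
5 = 1·4 + 1
4 = 4·1 + 0
Back-substitute:
1 = 5 − 4
1 = −24 + 5·5
1 = 5·125 − 26·24
1 = −26·399 + 83·125
1 = 83·1721 − 358·399
1 = −358·2120 + 441·1721
1 = 441·3841 − 799·2120
So 2120·(-799) ≡ 1 (mod 3841), i.e. 2120⁻¹ ≡ 3042.
Then x ≡ 3042·121 ≡ 3187 (mod 3841); the smallest non-negative solution is x = 3187.

3187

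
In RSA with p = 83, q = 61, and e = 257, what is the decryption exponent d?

2393

φ(n) = (p−1)(q−1) = 82·60 = 4920.
Need d with 257·d ≡ 1 (mod 4920). Apply the extended Euclidean algorithm:
4920 = 19×257 + 37
257 = 6×37 + 35
37 = 1×35 + 2
35 = 17×2 + 1
2 = 2×1 + 0
Back-substitute:
1 = 35 − 17·2
1 = −17·37 + 18·35
1 = 18·257 − 125·37
1 = −125·4920 + 2393·257
So 257·2393 ≡ 1 (mod 4920), hence d = 2393.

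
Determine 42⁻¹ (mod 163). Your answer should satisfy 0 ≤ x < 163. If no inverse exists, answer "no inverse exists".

66

Run Euclid on (163, 42):
163 = 3×42 + 37
42 = 1×37 + 5
37 = 7×5 + 2
5 = 2×2 + 1
2 = 2×1 + 0
Since gcd(42, 163) = 1, back-substitute to write 1 as a combination:
1 = 5 − 2·2
1 = −2·37 + 15·5
1 = 15·42 − 17·37
1 = −17·163 + 66·42
So 42·66 ≡ 1 (mod 163).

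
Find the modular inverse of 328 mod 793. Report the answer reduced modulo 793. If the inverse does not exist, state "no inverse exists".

Apply the Euclidean algorithm to 793 and 328:
793 = 2*328 + 137
328 = 2*137 + 54
137 = 2*54 + 29
54 = 1*29 + 25
29 = 1*25 + 4
25 = 6*4 + 1
4 = 4*1 + 0
Since gcd(328, 793) = 1, back-substitute to write 1 as a combination:
1 = 25 − 6·4
1 = −6·29 + 7·25
1 = 7·54 − 13·29
1 = −13·137 + 33·54
1 = 33·328 − 79·137
1 = −79·793 + 191·328
So 328·191 ≡ 1 (mod 793).

191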